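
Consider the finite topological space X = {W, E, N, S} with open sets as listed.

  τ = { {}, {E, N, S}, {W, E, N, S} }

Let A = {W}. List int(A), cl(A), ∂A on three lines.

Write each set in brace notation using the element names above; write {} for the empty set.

int(A) = {}
cl(A)  = {W}
∂A     = {W}

opens ⊆ A: {}; union → int = {}
complement {E, N, S}; its interior {E, N, S}; cl(A) = X∖{E, N, S} = {W}
boundary = {W} ∖ {} = {W}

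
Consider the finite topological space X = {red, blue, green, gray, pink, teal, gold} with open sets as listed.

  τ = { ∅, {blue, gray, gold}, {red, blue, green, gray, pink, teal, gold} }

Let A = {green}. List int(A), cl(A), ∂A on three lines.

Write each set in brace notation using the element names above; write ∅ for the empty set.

int(A) = ∅
cl(A)  = {red, green, pink, teal}
∂A     = {red, green, pink, teal}

opens ⊆ A: ∅; union → int = ∅
complement {red, blue, gray, pink, teal, gold}; its interior {blue, gray, gold}; cl(A) = X∖{blue, gray, gold} = {red, green, pink, teal}
boundary = {red, green, pink, teal} ∖ ∅ = {red, green, pink, teal}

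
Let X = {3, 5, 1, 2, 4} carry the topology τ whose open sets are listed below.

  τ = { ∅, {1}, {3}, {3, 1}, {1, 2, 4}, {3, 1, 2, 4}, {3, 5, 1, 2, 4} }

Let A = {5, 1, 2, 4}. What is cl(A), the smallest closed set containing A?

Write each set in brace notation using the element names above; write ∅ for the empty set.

closure: X∖int(X∖A) = X∖{3} = {5, 1, 2, 4}

{5, 1, 2, 4}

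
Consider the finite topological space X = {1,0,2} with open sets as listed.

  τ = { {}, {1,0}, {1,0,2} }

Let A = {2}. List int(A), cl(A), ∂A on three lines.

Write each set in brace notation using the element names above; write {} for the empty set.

interior: largest open inside A is {} (from {})
cl via duality: int({1,0}) = {1,0}, so X∖{1,0} = {2}
cl∖int = {2}

int(A) = {}
cl(A)  = {2}
∂A     = {2}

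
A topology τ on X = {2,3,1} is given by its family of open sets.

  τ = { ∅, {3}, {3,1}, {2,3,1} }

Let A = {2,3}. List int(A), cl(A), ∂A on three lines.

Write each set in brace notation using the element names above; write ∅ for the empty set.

U open, U⊆A: ∅, {3}. int(A) = ⋃ = {3}
X∖A={1}, int(X∖A)=∅, hence cl(A)={2,3,1}
∂A: remove int from cl → {2,1}

int(A) = {3}
cl(A)  = {2,3,1}
∂A     = {2,1}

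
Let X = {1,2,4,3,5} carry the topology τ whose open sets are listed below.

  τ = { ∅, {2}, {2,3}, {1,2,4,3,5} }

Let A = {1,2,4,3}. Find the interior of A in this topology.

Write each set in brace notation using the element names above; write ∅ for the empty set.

opens ⊆ A: ∅, {2}, {2,3}; union → int = {2,3}

{2,3}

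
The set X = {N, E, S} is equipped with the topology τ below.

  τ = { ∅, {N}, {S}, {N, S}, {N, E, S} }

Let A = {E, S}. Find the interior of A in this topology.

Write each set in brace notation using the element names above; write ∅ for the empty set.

{S}

interior: largest open inside A is {S} (from ∅, {S})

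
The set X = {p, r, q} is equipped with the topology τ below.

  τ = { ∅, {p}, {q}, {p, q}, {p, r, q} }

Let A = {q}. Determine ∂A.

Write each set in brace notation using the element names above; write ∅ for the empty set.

open subsets of A: ∅, {q}; so int(A) = {q}
closure: X∖int(X∖A) = X∖{p} = {r, q}
∂A = {r, q} minus {q} = {r}

{r}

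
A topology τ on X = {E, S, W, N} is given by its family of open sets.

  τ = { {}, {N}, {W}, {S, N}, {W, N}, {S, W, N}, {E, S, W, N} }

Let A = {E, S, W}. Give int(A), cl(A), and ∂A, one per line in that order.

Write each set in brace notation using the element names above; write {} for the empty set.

int(A) = {W}
cl(A)  = {E, S, W}
∂A     = {E, S}

opens ⊆ A: {}, {W}; union → int = {W}
complement {N}; its interior {N}; cl(A) = X∖{N} = {E, S, W}
boundary = {E, S, W} ∖ {W} = {E, S}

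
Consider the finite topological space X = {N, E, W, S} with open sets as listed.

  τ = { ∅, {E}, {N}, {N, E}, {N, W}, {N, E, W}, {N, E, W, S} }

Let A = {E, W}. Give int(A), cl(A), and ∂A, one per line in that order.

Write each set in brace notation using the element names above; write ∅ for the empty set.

opens ⊆ A: ∅, {E}; union → int = {E}
complement {N, S}; its interior {N}; cl(A) = X∖{N} = {E, W, S}
boundary = {E, W, S} ∖ {E} = {W, S}

int(A) = {E}
cl(A)  = {E, W, S}
∂A     = {W, S}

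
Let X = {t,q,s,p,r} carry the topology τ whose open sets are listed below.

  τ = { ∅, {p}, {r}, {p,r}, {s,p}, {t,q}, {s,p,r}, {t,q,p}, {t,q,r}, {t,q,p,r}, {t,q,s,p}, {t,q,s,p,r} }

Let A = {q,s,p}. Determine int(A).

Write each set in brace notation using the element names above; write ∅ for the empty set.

{s,p}

interior: largest open inside A is {s,p} (from ∅, {p}, {s,p})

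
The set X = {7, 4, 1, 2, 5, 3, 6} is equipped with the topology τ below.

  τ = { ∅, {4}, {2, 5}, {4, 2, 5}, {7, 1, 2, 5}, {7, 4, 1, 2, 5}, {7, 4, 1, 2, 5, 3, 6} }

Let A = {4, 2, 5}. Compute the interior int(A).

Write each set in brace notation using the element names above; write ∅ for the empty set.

U open, U⊆A: ∅, {4}, {2, 5}, {4, 2, 5}. int(A) = ⋃ = {4, 2, 5}

{4, 2, 5}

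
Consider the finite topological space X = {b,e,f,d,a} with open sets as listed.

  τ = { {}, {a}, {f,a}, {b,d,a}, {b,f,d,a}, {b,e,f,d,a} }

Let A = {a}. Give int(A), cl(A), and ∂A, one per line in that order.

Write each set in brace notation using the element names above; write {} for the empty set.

int(A) = {a}
cl(A)  = {b,e,f,d,a}
∂A     = {b,e,f,d}

interior: largest open inside A is {a} (from {}, {a})
cl via duality: int({b,e,f,d}) = {}, so X∖{} = {b,e,f,d,a}
cl∖int = {b,e,f,d}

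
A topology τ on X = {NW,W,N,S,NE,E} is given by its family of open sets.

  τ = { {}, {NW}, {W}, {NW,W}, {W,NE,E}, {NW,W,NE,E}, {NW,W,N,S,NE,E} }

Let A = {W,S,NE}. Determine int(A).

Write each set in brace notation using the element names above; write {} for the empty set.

interior: largest open inside A is {W} (from {}, {W})

{W}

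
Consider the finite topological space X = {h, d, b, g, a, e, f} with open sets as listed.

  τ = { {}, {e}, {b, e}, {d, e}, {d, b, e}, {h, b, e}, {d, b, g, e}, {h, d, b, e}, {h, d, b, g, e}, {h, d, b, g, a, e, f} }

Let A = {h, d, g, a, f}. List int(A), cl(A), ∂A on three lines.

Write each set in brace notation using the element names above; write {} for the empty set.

int(A) = {}
cl(A)  = {h, d, g, a, f}
∂A     = {h, d, g, a, f}

opens ⊆ A: {}; union → int = {}
complement {b, e}; its interior {b, e}; cl(A) = X∖{b, e} = {h, d, g, a, f}
boundary = {h, d, g, a, f} ∖ {} = {h, d, g, a, f}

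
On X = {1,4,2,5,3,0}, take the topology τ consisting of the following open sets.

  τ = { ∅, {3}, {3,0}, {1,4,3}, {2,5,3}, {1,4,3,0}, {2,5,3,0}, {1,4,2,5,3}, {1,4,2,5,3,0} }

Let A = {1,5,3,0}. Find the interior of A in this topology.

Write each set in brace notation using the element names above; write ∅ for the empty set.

{3,0}

interior: largest open inside A is {3,0} (from ∅, {3}, {3,0})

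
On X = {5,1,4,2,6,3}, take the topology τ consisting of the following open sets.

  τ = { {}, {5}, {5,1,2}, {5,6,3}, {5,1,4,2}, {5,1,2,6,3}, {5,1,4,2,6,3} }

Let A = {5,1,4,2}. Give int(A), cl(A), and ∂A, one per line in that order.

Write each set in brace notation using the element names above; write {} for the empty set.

int(A) = {5,1,4,2}
cl(A)  = {5,1,4,2,6,3}
∂A     = {6,3}

open subsets of A: {}, {5}, {5,1,2}, {5,1,4,2}; so int(A) = {5,1,4,2}
closure: X∖int(X∖A) = X∖{} = {5,1,4,2,6,3}
∂A = {5,1,4,2,6,3} minus {5,1,4,2} = {6,3}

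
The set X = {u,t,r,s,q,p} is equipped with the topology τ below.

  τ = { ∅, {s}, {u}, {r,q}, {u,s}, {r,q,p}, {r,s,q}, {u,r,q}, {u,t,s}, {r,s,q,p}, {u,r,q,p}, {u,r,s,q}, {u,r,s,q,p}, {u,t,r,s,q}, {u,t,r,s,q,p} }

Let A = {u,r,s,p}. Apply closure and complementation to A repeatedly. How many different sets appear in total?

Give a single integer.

cl via duality: int({t,q}) = ∅, so X∖∅ = {u,t,r,s,q,p}
Write k for closure, c for complement:
  1. A     = {u,r,s,p}
  2. kA    = {u,t,r,s,q,p}
  3. cA    = {t,q}
  4. ckA   = ∅
  5. kcA   = {t,r,q,p}
  6. ckcA  = {u,s}
  7. kckcA = {u,t,s}
  8. ckckcA = {r,q,p}
applying k or c yields no new set

8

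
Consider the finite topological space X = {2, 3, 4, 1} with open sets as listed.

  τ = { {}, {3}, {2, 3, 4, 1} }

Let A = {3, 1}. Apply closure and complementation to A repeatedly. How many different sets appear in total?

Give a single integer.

6

complement {2, 4}; its interior {}; cl(A) = X∖{} = {2, 3, 4, 1}
With k = closure, c = complement:
  1. A     = {3, 1}
  2. kA    = {2, 3, 4, 1}
  3. cA    = {2, 4}
  4. ckA   = {}
  5. kcA   = {2, 4, 1}
  6. ckcA  = {3}
k, c of each give nothing new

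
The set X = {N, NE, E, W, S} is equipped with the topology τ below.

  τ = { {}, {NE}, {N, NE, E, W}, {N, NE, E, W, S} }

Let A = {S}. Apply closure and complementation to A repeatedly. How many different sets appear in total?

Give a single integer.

4

cl via duality: int({N, NE, E, W}) = {N, NE, E, W}, so X∖{N, NE, E, W} = {S}
Write k for closure, c for complement:
  1. A     = {S}
  2. cA    = {N, NE, E, W}
  3. kcA   = {N, NE, E, W, S}
  4. ckcA  = {}
applying k or c yields no new set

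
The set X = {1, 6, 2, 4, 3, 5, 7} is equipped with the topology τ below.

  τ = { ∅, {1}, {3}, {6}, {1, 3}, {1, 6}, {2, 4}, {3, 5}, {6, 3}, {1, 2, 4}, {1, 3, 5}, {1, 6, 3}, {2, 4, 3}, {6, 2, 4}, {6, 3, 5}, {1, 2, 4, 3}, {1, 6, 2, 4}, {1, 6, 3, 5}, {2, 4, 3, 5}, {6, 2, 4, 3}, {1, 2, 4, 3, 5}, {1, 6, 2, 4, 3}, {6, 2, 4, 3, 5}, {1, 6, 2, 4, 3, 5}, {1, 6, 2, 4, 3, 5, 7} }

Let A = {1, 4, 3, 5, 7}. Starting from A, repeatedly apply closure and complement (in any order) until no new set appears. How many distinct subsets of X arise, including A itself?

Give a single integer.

10

closure: X∖int(X∖A) = X∖{6} = {1, 2, 4, 3, 5, 7}
Let k=closure and c=complement:
  1. A     = {1, 4, 3, 5, 7}
  2. kA    = {1, 2, 4, 3, 5, 7}
  3. cA    = {6, 2}
  4. ckA   = {6}
  5. kcA   = {6, 2, 4, 7}
  6. kckA  = {6, 7}
  7. ckcA  = {1, 3, 5}
  8. ckckA = {1, 2, 4, 3, 5}
  9. kckcA = {1, 3, 5, 7}
  10. ckckcA = {6, 2, 4}
— saturated at 10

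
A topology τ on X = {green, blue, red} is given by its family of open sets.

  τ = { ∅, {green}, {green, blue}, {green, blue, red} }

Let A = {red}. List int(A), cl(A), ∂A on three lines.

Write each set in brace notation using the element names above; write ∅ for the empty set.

int(A) = ∅
cl(A)  = {red}
∂A     = {red}

U open, U⊆A: ∅. int(A) = ⋃ = ∅
X∖A={green, blue}, int(X∖A)={green, blue}, hence cl(A)={red}
∂A: remove int from cl → {red}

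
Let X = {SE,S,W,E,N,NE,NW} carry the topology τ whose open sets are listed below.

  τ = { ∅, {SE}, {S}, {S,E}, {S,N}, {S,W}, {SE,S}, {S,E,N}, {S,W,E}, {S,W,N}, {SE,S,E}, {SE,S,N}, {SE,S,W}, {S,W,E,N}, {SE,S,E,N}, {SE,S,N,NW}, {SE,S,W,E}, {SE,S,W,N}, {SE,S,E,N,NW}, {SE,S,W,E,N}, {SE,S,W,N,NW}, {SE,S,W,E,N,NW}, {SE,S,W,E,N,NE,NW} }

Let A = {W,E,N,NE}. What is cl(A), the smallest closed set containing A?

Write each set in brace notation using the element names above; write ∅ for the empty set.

cl via duality: int({SE,S,NW}) = {SE,S}, so X∖{SE,S} = {W,E,N,NE,NW}

{W,E,N,NE,NW}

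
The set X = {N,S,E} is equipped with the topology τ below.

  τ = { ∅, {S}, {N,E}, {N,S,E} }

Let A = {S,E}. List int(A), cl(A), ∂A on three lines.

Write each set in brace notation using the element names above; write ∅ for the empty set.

open subsets of A: ∅, {S}; so int(A) = {S}
closure: X∖int(X∖A) = X∖∅ = {N,S,E}
∂A = {N,S,E} minus {S} = {N,E}

int(A) = {S}
cl(A)  = {N,S,E}
∂A     = {N,E}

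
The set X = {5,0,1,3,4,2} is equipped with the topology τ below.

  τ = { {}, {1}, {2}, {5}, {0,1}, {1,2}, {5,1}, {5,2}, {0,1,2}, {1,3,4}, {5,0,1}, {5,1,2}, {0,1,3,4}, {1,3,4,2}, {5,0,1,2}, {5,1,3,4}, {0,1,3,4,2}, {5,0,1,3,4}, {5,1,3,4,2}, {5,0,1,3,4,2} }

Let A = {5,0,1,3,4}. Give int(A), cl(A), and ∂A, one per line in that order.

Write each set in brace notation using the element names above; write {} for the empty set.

opens ⊆ A: {}, {1}, {5}, {5,1}, {0,1}, {5,0,1}, {1,3,4}, {5,1,3,4}, {0,1,3,4}, {5,0,1,3,4}; union → int = {5,0,1,3,4}
complement {2}; its interior {2}; cl(A) = X∖{2} = {5,0,1,3,4}
boundary = {5,0,1,3,4} ∖ {5,0,1,3,4} = {}

int(A) = {5,0,1,3,4}
cl(A)  = {5,0,1,3,4}
∂A     = {}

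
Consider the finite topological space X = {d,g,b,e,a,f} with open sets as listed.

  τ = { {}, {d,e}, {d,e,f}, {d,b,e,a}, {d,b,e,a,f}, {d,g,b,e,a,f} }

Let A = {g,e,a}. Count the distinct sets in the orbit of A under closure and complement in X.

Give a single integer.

closure: X∖int(X∖A) = X∖{} = {d,g,b,e,a,f}
Let k=closure and c=complement:
  1. A     = {g,e,a}
  2. kA    = {d,g,b,e,a,f}
  3. cA    = {d,b,f}
  4. ckA   = {}
— saturated at 4

4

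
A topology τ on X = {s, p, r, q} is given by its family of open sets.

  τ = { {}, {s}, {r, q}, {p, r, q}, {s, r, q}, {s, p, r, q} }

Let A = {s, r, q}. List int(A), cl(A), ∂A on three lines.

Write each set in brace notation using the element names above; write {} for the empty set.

open subsets of A: {}, {s}, {r, q}, {s, r, q}; so int(A) = {s, r, q}
closure: X∖int(X∖A) = X∖{} = {s, p, r, q}
∂A = {s, p, r, q} minus {s, r, q} = {p}

int(A) = {s, r, q}
cl(A)  = {s, p, r, q}
∂A     = {p}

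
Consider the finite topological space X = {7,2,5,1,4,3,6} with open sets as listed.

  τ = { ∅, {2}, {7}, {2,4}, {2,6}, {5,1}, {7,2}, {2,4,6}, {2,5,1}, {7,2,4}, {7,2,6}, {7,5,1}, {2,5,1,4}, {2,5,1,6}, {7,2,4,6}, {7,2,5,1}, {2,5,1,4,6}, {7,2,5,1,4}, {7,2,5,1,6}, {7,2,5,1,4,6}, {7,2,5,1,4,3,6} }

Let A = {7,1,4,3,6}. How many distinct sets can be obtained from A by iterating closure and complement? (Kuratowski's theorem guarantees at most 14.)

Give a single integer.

X∖A={2,5}, int(X∖A)={2}, hence cl(A)={7,5,1,4,3,6}
Orbit (k=closure, c=complement):
  1. A     = {7,1,4,3,6}
  2. kA    = {7,5,1,4,3,6}
  3. cA    = {2,5}
  4. ckA   = {2}
  5. kcA   = {2,5,1,4,3,6}
  6. kckA  = {2,4,3,6}
  7. ckcA  = {7}
  8. ckckA = {7,5,1}
  9. kckcA = {7,3}
  10. kckckA = {7,5,1,3}
  11. ckckcA = {2,5,1,4,6}
  12. ckckckA = {2,4,6}
(closed under both — stop)

12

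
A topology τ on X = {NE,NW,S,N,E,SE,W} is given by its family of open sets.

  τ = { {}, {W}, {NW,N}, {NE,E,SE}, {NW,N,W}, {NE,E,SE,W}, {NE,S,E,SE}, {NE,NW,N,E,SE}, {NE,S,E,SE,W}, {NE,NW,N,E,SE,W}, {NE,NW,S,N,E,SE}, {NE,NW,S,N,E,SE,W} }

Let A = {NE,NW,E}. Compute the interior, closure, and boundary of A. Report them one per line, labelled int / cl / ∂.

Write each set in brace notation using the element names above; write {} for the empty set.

opens ⊆ A: {}; union → int = {}
complement {S,N,SE,W}; its interior {W}; cl(A) = X∖{W} = {NE,NW,S,N,E,SE}
boundary = {NE,NW,S,N,E,SE} ∖ {} = {NE,NW,S,N,E,SE}

int(A) = {}
cl(A)  = {NE,NW,S,N,E,SE}
∂A     = {NE,NW,S,N,E,SE}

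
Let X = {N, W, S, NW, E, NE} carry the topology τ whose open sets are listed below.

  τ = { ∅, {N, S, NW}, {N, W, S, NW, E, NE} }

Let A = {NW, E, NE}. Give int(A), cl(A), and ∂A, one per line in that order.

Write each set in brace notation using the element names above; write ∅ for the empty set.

int(A) = ∅
cl(A)  = {N, W, S, NW, E, NE}
∂A     = {N, W, S, NW, E, NE}

opens ⊆ A: ∅; union → int = ∅
complement {N, W, S}; its interior ∅; cl(A) = X∖∅ = {N, W, S, NW, E, NE}
boundary = {N, W, S, NW, E, NE} ∖ ∅ = {N, W, S, NW, E, NE}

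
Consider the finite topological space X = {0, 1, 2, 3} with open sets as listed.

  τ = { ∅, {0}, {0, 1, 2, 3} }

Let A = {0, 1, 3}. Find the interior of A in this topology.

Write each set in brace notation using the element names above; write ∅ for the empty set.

{0}

interior: largest open inside A is {0} (from ∅, {0})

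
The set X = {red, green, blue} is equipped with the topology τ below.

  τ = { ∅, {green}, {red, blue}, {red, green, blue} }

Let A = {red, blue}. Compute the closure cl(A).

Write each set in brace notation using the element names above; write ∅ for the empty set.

{red, blue}

closure: X∖int(X∖A) = X∖{green} = {red, blue}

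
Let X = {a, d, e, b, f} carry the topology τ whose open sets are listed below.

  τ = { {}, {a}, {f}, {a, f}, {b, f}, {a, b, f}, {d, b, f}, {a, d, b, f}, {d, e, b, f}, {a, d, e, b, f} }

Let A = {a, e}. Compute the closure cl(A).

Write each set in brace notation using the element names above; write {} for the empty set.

cl via duality: int({d, b, f}) = {d, b, f}, so X∖{d, b, f} = {a, e}

{a, e}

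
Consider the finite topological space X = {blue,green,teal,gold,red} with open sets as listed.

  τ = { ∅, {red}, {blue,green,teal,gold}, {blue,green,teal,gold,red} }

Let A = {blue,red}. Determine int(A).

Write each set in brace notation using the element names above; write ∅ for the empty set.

{red}

opens ⊆ A: ∅, {red}; union → int = {red}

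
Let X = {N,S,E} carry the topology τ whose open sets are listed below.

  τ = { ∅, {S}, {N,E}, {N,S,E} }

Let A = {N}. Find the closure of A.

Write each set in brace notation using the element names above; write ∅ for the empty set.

{N,E}

complement {S,E}; its interior {S}; cl(A) = X∖{S} = {N,E}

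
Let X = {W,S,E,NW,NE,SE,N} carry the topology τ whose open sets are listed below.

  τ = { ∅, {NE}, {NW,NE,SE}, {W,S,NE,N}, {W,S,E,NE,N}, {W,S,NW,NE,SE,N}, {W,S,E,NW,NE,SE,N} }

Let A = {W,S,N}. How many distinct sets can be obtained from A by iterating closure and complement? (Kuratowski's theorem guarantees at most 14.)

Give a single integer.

cl via duality: int({E,NW,NE,SE}) = {NW,NE,SE}, so X∖{NW,NE,SE} = {W,S,E,N}
Write k for closure, c for complement:
  1. A     = {W,S,N}
  2. kA    = {W,S,E,N}
  3. cA    = {E,NW,NE,SE}
  4. ckA   = {NW,NE,SE}
  5. kcA   = {W,S,E,NW,NE,SE,N}
  6. ckcA  = ∅
applying k or c yields no new set

6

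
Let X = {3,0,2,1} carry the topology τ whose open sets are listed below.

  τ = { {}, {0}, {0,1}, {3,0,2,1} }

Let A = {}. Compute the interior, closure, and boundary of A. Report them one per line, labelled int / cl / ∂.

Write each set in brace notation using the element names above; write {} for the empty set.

int(A) = {}
cl(A)  = {}
∂A     = {}

U open, U⊆A: {}. int(A) = ⋃ = {}
X∖A={3,0,2,1}, int(X∖A)={3,0,2,1}, hence cl(A)={}
∂A: remove int from cl → {}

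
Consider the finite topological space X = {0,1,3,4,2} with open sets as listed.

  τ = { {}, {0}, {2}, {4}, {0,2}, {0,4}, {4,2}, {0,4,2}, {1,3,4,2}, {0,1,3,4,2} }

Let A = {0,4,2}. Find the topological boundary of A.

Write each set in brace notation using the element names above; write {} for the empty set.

{1,3}

opens ⊆ A: {}, {4}, {0}, {2}, {0,2}, {4,2}, {0,4}, {0,4,2}; union → int = {0,4,2}
complement {1,3}; its interior {}; cl(A) = X∖{} = {0,1,3,4,2}
boundary = {0,1,3,4,2} ∖ {0,4,2} = {1,3}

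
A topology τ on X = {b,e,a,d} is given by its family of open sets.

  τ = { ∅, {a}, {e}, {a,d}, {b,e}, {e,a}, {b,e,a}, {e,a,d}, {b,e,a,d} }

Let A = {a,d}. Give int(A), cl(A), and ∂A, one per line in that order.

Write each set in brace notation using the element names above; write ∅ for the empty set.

interior: largest open inside A is {a,d} (from ∅, {a}, {a,d})
cl via duality: int({b,e}) = {b,e}, so X∖{b,e} = {a,d}
cl∖int = ∅

int(A) = {a,d}
cl(A)  = {a,d}
∂A     = ∅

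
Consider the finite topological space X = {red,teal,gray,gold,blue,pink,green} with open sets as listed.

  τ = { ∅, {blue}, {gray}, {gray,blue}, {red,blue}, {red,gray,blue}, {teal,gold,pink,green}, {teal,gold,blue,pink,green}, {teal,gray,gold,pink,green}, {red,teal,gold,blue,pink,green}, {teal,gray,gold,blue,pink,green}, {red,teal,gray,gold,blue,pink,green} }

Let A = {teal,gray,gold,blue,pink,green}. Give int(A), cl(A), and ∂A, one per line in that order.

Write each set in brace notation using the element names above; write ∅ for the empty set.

U open, U⊆A: ∅, {gray}, {blue}, {gray,blue}, {teal,gold,pink,green}, {teal,gold,blue,pink,green}, {teal,gray,gold,pink,green}, {teal,gray,gold,blue,pink,green}. int(A) = ⋃ = {teal,gray,gold,blue,pink,green}
X∖A={red}, int(X∖A)=∅, hence cl(A)={red,teal,gray,gold,blue,pink,green}
∂A: remove int from cl → {red}

int(A) = {teal,gray,gold,blue,pink,green}
cl(A)  = {red,teal,gray,gold,blue,pink,green}
∂A     = {red}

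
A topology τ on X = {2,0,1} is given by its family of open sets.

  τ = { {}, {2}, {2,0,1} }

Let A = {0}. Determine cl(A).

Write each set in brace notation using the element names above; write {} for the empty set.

{0,1}

cl via duality: int({2,1}) = {2}, so X∖{2} = {0,1}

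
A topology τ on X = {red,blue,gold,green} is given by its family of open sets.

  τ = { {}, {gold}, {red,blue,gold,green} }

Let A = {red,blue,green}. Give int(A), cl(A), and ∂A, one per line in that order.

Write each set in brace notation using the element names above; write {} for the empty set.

int(A) = {}
cl(A)  = {red,blue,green}
∂A     = {red,blue,green}

interior: largest open inside A is {} (from {})
cl via duality: int({gold}) = {gold}, so X∖{gold} = {red,blue,green}
cl∖int = {red,blue,green}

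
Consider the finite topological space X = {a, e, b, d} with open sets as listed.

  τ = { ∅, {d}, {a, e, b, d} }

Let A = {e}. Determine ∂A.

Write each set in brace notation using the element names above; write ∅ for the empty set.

{a, e, b}

interior: largest open inside A is ∅ (from ∅)
cl via duality: int({a, b, d}) = {d}, so X∖{d} = {a, e, b}
cl∖int = {a, e, b}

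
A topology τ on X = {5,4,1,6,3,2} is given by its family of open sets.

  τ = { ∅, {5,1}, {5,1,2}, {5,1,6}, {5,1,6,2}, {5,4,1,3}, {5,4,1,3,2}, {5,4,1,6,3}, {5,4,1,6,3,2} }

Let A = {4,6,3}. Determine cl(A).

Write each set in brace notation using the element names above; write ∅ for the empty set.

closure: X∖int(X∖A) = X∖{5,1,2} = {4,6,3}

{4,6,3}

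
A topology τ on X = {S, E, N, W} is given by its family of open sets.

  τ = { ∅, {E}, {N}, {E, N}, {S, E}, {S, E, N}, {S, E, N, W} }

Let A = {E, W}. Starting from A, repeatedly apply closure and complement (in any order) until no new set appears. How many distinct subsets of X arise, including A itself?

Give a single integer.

complement {S, N}; its interior {N}; cl(A) = X∖{N} = {S, E, W}
With k = closure, c = complement:
  1. A     = {E, W}
  2. kA    = {S, E, W}
  3. cA    = {S, N}
  4. ckA   = {N}
  5. kcA   = {S, N, W}
  6. kckA  = {N, W}
  7. ckcA  = {E}
  8. ckckA = {S, E}
k, c of each give nothing new

8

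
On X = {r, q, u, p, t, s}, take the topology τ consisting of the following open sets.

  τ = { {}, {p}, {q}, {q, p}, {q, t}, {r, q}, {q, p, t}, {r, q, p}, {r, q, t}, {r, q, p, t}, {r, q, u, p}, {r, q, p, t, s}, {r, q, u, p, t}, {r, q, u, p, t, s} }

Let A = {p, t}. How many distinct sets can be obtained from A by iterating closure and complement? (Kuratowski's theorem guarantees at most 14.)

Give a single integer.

8

closure: X∖int(X∖A) = X∖{r, q} = {u, p, t, s}
Let k=closure and c=complement:
  1. A     = {p, t}
  2. kA    = {u, p, t, s}
  3. cA    = {r, q, u, s}
  4. ckA   = {r, q}
  5. kcA   = {r, q, u, t, s}
  6. ckcA  = {p}
  7. kckcA = {u, p, s}
  8. ckckcA = {r, q, t}
— saturated at 8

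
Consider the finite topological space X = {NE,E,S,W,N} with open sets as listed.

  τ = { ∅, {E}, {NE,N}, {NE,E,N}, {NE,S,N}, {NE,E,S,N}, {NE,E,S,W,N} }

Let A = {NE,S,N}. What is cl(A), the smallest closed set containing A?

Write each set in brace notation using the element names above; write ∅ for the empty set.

{NE,S,W,N}

complement {E,W}; its interior {E}; cl(A) = X∖{E} = {NE,S,W,N}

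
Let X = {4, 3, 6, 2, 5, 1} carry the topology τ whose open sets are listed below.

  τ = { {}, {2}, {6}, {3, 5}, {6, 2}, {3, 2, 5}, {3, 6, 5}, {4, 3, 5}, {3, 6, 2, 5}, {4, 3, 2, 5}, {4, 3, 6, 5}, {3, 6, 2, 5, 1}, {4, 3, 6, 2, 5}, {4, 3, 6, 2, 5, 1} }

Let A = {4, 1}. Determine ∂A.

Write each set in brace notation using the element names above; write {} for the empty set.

interior: largest open inside A is {} (from {})
cl via duality: int({3, 6, 2, 5}) = {3, 6, 2, 5}, so X∖{3, 6, 2, 5} = {4, 1}
cl∖int = {4, 1}

{4, 1}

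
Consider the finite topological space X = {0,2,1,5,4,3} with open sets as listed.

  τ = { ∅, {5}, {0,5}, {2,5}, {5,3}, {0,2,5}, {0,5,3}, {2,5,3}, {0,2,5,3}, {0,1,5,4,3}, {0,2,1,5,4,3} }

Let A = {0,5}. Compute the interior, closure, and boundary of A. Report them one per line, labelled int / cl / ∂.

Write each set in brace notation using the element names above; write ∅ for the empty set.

opens ⊆ A: ∅, {5}, {0,5}; union → int = {0,5}
complement {2,1,4,3}; its interior ∅; cl(A) = X∖∅ = {0,2,1,5,4,3}
boundary = {0,2,1,5,4,3} ∖ {0,5} = {2,1,4,3}

int(A) = {0,5}
cl(A)  = {0,2,1,5,4,3}
∂A     = {2,1,4,3}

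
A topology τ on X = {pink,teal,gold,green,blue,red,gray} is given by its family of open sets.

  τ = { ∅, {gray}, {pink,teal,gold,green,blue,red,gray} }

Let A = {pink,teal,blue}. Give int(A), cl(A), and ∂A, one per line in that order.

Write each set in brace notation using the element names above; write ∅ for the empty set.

open subsets of A: ∅; so int(A) = ∅
closure: X∖int(X∖A) = X∖{gray} = {pink,teal,gold,green,blue,red}
∂A = {pink,teal,gold,green,blue,red} minus ∅ = {pink,teal,gold,green,blue,red}

int(A) = ∅
cl(A)  = {pink,teal,gold,green,blue,red}
∂A     = {pink,teal,gold,green,blue,red}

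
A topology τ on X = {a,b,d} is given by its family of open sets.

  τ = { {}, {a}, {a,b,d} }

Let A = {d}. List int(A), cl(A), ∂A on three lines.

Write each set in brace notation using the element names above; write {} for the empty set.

open subsets of A: {}; so int(A) = {}
closure: X∖int(X∖A) = X∖{a} = {b,d}
∂A = {b,d} minus {} = {b,d}

int(A) = {}
cl(A)  = {b,d}
∂A     = {b,d}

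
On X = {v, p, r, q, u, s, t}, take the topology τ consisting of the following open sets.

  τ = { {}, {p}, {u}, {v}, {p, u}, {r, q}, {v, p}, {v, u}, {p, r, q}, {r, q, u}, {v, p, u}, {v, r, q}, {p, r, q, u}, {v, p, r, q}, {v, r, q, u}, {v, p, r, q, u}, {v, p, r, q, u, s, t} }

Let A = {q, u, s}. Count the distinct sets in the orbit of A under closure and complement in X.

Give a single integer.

cl via duality: int({v, p, r, t}) = {v, p}, so X∖{v, p} = {r, q, u, s, t}
Write k for closure, c for complement:
  1. A     = {q, u, s}
  2. kA    = {r, q, u, s, t}
  3. cA    = {v, p, r, t}
  4. ckA   = {v, p}
  5. kcA   = {v, p, r, q, s, t}
  6. kckA  = {v, p, s, t}
  7. ckcA  = {u}
  8. ckckA = {r, q, u}
  9. kckcA = {u, s, t}
  10. ckckcA = {v, p, r, q}
applying k or c yields no new set

10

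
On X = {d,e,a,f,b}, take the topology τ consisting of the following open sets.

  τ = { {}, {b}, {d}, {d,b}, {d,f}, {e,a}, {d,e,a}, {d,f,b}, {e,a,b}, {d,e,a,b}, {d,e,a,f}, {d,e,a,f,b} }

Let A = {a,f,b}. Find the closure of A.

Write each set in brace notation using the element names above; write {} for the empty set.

{e,a,f,b}

complement {d,e}; its interior {d}; cl(A) = X∖{d} = {e,a,f,b}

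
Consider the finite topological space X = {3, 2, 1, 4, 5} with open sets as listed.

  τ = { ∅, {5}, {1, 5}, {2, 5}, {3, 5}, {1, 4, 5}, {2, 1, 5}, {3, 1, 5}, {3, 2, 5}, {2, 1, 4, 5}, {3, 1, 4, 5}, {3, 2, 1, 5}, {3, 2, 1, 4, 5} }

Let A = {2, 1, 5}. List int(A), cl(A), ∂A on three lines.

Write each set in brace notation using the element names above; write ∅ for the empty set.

int(A) = {2, 1, 5}
cl(A)  = {3, 2, 1, 4, 5}
∂A     = {3, 4}

open subsets of A: ∅, {5}, {1, 5}, {2, 5}, {2, 1, 5}; so int(A) = {2, 1, 5}
closure: X∖int(X∖A) = X∖∅ = {3, 2, 1, 4, 5}
∂A = {3, 2, 1, 4, 5} minus {2, 1, 5} = {3, 4}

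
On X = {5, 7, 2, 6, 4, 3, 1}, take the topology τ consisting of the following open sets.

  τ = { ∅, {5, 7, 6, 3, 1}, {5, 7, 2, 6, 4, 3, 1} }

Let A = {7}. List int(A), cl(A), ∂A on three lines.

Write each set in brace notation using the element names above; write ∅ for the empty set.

int(A) = ∅
cl(A)  = {5, 7, 2, 6, 4, 3, 1}
∂A     = {5, 7, 2, 6, 4, 3, 1}

open subsets of A: ∅; so int(A) = ∅
closure: X∖int(X∖A) = X∖∅ = {5, 7, 2, 6, 4, 3, 1}
∂A = {5, 7, 2, 6, 4, 3, 1} minus ∅ = {5, 7, 2, 6, 4, 3, 1}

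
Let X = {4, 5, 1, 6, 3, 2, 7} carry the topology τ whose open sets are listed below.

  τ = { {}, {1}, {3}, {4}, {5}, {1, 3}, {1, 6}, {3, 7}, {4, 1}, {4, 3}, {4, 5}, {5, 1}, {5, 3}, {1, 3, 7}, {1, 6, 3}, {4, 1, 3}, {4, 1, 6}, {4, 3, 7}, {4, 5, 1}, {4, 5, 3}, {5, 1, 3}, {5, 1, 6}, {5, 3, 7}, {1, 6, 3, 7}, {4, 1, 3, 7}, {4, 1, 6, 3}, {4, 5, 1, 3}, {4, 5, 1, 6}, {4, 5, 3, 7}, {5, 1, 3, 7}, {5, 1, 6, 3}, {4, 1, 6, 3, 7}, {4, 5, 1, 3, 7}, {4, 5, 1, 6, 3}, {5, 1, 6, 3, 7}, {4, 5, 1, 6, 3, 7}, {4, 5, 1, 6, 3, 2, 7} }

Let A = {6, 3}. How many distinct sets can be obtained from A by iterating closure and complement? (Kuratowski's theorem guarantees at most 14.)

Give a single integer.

closure: X∖int(X∖A) = X∖{4, 5, 1} = {6, 3, 2, 7}
Let k=closure and c=complement:
  1. A     = {6, 3}
  2. kA    = {6, 3, 2, 7}
  3. cA    = {4, 5, 1, 2, 7}
  4. ckA   = {4, 5, 1}
  5. kcA   = {4, 5, 1, 6, 2, 7}
  6. kckA  = {4, 5, 1, 6, 2}
  7. ckcA  = {3}
  8. ckckA = {3, 7}
  9. kckcA = {3, 2, 7}
  10. ckckcA = {4, 5, 1, 6}
— saturated at 10

10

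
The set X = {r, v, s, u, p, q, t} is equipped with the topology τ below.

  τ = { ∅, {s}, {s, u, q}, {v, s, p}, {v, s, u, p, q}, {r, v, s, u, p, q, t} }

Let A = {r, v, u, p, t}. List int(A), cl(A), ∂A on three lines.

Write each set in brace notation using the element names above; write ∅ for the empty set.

int(A) = ∅
cl(A)  = {r, v, u, p, q, t}
∂A     = {r, v, u, p, q, t}

opens ⊆ A: ∅; union → int = ∅
complement {s, q}; its interior {s}; cl(A) = X∖{s} = {r, v, u, p, q, t}
boundary = {r, v, u, p, q, t} ∖ ∅ = {r, v, u, p, q, t}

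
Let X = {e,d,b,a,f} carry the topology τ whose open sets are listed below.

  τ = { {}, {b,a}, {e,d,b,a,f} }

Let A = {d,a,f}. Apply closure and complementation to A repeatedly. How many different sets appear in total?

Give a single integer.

4

complement {e,b}; its interior {}; cl(A) = X∖{} = {e,d,b,a,f}
With k = closure, c = complement:
  1. A     = {d,a,f}
  2. kA    = {e,d,b,a,f}
  3. cA    = {e,b}
  4. ckA   = {}
k, c of each give nothing new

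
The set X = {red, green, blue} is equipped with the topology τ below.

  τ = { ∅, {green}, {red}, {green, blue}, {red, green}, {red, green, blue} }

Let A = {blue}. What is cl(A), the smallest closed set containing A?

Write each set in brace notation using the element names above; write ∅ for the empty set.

{blue}

complement {red, green}; its interior {red, green}; cl(A) = X∖{red, green} = {blue}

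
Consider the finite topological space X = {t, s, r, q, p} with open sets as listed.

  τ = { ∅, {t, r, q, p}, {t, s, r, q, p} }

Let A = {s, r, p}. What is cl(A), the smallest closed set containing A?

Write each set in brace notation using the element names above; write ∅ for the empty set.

{t, s, r, q, p}

closure: X∖int(X∖A) = X∖∅ = {t, s, r, q, p}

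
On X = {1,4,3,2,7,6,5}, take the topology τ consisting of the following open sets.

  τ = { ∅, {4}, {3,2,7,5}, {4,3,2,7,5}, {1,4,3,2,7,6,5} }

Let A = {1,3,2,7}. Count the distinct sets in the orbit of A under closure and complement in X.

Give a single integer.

closure: X∖int(X∖A) = X∖{4} = {1,3,2,7,6,5}
Let k=closure and c=complement:
  1. A     = {1,3,2,7}
  2. kA    = {1,3,2,7,6,5}
  3. cA    = {4,6,5}
  4. ckA   = {4}
  5. kcA   = {1,4,3,2,7,6,5}
  6. kckA  = {1,4,6}
  7. ckcA  = ∅
  8. ckckA = {3,2,7,5}
— saturated at 8

8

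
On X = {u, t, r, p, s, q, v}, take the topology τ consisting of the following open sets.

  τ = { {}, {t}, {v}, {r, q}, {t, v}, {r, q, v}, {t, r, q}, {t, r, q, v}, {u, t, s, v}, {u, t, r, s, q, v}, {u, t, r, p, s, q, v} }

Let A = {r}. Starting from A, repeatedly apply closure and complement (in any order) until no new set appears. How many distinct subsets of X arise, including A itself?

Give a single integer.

complement {u, t, p, s, q, v}; its interior {u, t, s, v}; cl(A) = X∖{u, t, s, v} = {r, p, q}
With k = closure, c = complement:
  1. A     = {r}
  2. kA    = {r, p, q}
  3. cA    = {u, t, p, s, q, v}
  4. ckA   = {u, t, s, v}
  5. kcA   = {u, t, r, p, s, q, v}
  6. kckA  = {u, t, p, s, v}
  7. ckcA  = {}
  8. ckckA = {r, q}
k, c of each give nothing new

8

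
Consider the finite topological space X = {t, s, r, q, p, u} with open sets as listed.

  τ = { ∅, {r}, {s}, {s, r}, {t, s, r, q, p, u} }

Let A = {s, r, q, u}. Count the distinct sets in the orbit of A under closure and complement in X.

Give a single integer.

6

complement {t, p}; its interior ∅; cl(A) = X∖∅ = {t, s, r, q, p, u}
With k = closure, c = complement:
  1. A     = {s, r, q, u}
  2. kA    = {t, s, r, q, p, u}
  3. cA    = {t, p}
  4. ckA   = ∅
  5. kcA   = {t, q, p, u}
  6. ckcA  = {s, r}
k, c of each give nothing new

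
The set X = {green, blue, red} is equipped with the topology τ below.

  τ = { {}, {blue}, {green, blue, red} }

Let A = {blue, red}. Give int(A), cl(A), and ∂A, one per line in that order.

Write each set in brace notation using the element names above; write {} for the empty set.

int(A) = {blue}
cl(A)  = {green, blue, red}
∂A     = {green, red}

interior: largest open inside A is {blue} (from {}, {blue})
cl via duality: int({green}) = {}, so X∖{} = {green, blue, red}
cl∖int = {green, red}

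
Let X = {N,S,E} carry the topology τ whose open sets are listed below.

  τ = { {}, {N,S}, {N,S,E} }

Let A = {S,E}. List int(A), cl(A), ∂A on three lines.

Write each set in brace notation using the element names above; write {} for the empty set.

opens ⊆ A: {}; union → int = {}
complement {N}; its interior {}; cl(A) = X∖{} = {N,S,E}
boundary = {N,S,E} ∖ {} = {N,S,E}

int(A) = {}
cl(A)  = {N,S,E}
∂A     = {N,S,E}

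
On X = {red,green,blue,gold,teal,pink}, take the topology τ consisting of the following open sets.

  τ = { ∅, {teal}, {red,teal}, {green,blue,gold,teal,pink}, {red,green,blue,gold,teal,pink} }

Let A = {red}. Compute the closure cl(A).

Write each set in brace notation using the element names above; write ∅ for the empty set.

X∖A={green,blue,gold,teal,pink}, int(X∖A)={green,blue,gold,teal,pink}, hence cl(A)={red}

{red}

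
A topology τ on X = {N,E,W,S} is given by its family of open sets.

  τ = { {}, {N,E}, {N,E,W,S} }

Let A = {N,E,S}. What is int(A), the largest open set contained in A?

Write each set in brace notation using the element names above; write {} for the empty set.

{N,E}

opens ⊆ A: {}, {N,E}; union → int = {N,E}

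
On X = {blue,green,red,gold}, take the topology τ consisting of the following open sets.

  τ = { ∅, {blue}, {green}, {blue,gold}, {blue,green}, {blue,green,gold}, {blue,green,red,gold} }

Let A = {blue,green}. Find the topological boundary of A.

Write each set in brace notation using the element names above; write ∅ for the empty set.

{red,gold}

U open, U⊆A: ∅, {blue}, {green}, {blue,green}. int(A) = ⋃ = {blue,green}
X∖A={red,gold}, int(X∖A)=∅, hence cl(A)={blue,green,red,gold}
∂A: remove int from cl → {red,gold}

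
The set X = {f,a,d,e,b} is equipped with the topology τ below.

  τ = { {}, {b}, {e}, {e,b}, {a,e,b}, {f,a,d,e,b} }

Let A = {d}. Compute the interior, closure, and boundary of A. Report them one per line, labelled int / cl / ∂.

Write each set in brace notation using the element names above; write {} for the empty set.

opens ⊆ A: {}; union → int = {}
complement {f,a,e,b}; its interior {a,e,b}; cl(A) = X∖{a,e,b} = {f,d}
boundary = {f,d} ∖ {} = {f,d}

int(A) = {}
cl(A)  = {f,d}
∂A     = {f,d}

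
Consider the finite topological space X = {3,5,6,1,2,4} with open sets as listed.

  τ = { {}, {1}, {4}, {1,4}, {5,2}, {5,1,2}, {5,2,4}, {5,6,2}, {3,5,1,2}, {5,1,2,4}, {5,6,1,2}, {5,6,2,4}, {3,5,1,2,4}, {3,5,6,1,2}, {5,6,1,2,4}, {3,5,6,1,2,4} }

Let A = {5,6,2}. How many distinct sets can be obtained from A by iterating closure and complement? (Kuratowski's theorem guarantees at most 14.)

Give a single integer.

4

complement {3,1,4}; its interior {1,4}; cl(A) = X∖{1,4} = {3,5,6,2}
With k = closure, c = complement:
  1. A     = {5,6,2}
  2. kA    = {3,5,6,2}
  3. cA    = {3,1,4}
  4. ckA   = {1,4}
k, c of each give nothing new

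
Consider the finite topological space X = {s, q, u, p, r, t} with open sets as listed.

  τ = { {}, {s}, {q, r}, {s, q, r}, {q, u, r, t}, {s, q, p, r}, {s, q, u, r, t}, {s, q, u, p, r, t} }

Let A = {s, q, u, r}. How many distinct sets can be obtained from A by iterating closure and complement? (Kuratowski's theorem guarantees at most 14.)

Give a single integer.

closure: X∖int(X∖A) = X∖{} = {s, q, u, p, r, t}
Let k=closure and c=complement:
  1. A     = {s, q, u, r}
  2. kA    = {s, q, u, p, r, t}
  3. cA    = {p, t}
  4. ckA   = {}
  5. kcA   = {u, p, t}
  6. ckcA  = {s, q, r}
— saturated at 6

6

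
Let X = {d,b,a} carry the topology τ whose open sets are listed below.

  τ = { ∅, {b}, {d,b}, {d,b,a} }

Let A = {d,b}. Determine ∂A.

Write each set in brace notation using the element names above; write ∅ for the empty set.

U open, U⊆A: ∅, {b}, {d,b}. int(A) = ⋃ = {d,b}
X∖A={a}, int(X∖A)=∅, hence cl(A)={d,b,a}
∂A: remove int from cl → {a}

{a}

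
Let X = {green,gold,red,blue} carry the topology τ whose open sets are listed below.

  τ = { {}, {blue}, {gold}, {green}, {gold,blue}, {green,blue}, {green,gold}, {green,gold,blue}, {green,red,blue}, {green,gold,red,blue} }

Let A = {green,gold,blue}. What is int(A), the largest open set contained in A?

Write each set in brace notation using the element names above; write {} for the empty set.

interior: largest open inside A is {green,gold,blue} (from {}, {gold}, {green}, {blue}, {green,gold}, {gold,blue}, {green,blue}, {green,gold,blue})

{green,gold,blue}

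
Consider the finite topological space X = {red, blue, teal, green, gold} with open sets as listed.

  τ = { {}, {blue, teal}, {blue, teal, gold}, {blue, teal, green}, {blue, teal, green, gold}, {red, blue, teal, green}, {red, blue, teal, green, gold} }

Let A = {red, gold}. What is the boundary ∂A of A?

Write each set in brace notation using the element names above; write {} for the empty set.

{red, gold}

U open, U⊆A: {}. int(A) = ⋃ = {}
X∖A={blue, teal, green}, int(X∖A)={blue, teal, green}, hence cl(A)={red, gold}
∂A: remove int from cl → {red, gold}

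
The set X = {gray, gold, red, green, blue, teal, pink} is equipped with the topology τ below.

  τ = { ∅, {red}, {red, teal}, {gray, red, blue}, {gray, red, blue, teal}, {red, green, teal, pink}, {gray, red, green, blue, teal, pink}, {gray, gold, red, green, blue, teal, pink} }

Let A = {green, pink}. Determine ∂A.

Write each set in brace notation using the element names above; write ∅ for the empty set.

U open, U⊆A: ∅. int(A) = ⋃ = ∅
X∖A={gray, gold, red, blue, teal}, int(X∖A)={gray, red, blue, teal}, hence cl(A)={gold, green, pink}
∂A: remove int from cl → {gold, green, pink}

{gold, green, pink}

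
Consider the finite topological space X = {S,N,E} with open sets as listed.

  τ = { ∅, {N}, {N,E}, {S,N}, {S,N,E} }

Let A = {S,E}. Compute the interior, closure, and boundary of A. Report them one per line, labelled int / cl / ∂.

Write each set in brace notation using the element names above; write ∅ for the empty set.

int(A) = ∅
cl(A)  = {S,E}
∂A     = {S,E}

interior: largest open inside A is ∅ (from ∅)
cl via duality: int({N}) = {N}, so X∖{N} = {S,E}
cl∖int = {S,E}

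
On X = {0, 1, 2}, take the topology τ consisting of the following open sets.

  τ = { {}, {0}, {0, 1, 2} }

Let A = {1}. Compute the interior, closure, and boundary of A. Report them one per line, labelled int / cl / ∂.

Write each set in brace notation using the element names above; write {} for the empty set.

int(A) = {}
cl(A)  = {1, 2}
∂A     = {1, 2}

opens ⊆ A: {}; union → int = {}
complement {0, 2}; its interior {0}; cl(A) = X∖{0} = {1, 2}
boundary = {1, 2} ∖ {} = {1, 2}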